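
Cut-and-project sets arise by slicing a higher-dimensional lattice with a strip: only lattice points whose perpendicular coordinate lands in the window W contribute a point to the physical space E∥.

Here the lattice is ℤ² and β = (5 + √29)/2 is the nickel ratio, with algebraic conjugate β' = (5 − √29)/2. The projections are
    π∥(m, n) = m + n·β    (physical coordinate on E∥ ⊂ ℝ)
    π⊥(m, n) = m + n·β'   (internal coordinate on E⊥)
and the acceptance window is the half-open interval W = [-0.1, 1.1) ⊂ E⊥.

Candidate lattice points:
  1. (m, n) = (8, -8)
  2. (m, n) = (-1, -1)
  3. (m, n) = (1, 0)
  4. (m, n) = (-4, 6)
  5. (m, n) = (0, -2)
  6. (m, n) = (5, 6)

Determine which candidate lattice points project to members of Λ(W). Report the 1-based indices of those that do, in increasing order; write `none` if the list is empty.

3, 5

Compute β' = (5−√29)/2 = -0.1926, so π⊥(m,n) = m -0.1926·n.
candidate 1: (m,n)=(8,-8) → π∥ = 8-8·β ≈ -33.5407, π⊥ = 8-8·β' ≈ 9.5407 ∉ [-0.1, 1.1) ⇒ out
candidate 2: (m,n)=(-1,-1) → π∥ = -1-1·β ≈ -6.1926, π⊥ = -1-1·β' ≈ -0.8074 ∉ [-0.1, 1.1) ⇒ out
candidate 3: (m,n)=(1,0) → π∥ = 1+0·β ≈ 1.0000, π⊥ = 1+0·β' ≈ 1.0000 ∈ [-0.1, 1.1) ⇒ IN Λ
candidate 4: (m,n)=(-4,6) → π∥ = -4+6·β ≈ 27.1555, π⊥ = -4+6·β' ≈ -5.1555 ∉ [-0.1, 1.1) ⇒ out
candidate 5: (m,n)=(0,-2) → π∥ = 0-2·β ≈ -10.3852, π⊥ = 0-2·β' ≈ 0.3852 ∈ [-0.1, 1.1) ⇒ IN Λ
candidate 6: (m,n)=(5,6) → π∥ = 5+6·β ≈ 36.1555, π⊥ = 5+6·β' ≈ 3.8445 ∉ [-0.1, 1.1) ⇒ out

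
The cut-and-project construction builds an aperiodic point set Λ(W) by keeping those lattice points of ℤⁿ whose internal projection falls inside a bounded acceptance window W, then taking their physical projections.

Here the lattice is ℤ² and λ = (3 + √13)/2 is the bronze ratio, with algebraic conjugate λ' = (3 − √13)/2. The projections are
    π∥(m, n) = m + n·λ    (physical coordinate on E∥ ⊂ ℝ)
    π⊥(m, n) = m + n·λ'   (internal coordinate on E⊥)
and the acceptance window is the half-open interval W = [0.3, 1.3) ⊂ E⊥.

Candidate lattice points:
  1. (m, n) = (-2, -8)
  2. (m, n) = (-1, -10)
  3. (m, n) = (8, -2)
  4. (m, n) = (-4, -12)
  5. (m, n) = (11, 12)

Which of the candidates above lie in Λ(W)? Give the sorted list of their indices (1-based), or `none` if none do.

1

Compute λ' = (3−√13)/2 = -0.3028, so π⊥(m,n) = m -0.3028·n.
#1 (-2,-8): internal coord -2 + (-8)·λ' = +0.4222; +0.4222 ∈ [0.3, 1.3) → IN Λ
#2 (-1,-10): internal coord -1 + (-10)·λ' = +2.0278; +2.0278 ∉ [0.3, 1.3) → out
#3 (8,-2): internal coord 8 + (-2)·λ' = +8.6056; +8.6056 ∉ [0.3, 1.3) → out
#4 (-4,-12): internal coord -4 + (-12)·λ' = -0.3667; -0.3667 ∉ [0.3, 1.3) → out
#5 (11,12): internal coord 11 + (12)·λ' = +7.3667; +7.3667 ∉ [0.3, 1.3) → out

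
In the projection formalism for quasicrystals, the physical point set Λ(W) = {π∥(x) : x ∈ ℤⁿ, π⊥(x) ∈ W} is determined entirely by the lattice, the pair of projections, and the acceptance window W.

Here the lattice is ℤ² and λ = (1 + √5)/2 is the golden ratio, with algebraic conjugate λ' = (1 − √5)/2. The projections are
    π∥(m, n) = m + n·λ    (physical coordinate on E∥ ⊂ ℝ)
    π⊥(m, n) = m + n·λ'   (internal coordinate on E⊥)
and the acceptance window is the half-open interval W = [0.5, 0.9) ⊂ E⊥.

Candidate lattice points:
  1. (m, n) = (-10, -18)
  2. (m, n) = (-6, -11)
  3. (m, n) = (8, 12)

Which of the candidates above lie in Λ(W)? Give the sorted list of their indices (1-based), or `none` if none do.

2, 3

Numerically λ ≈ 1.6180 and λ' = −1/λ ≈ -0.6180.
#1 (-10,-18): internal coord -10 + (-18)·λ' = +1.1246; +1.1246 ∉ [0.5, 0.9) → out
#2 (-6,-11): internal coord -6 + (-11)·λ' = +0.7984; +0.7984 ∈ [0.5, 0.9) → IN Λ
#3 (8,12): internal coord 8 + (12)·λ' = +0.5836; +0.5836 ∈ [0.5, 0.9) → IN Λ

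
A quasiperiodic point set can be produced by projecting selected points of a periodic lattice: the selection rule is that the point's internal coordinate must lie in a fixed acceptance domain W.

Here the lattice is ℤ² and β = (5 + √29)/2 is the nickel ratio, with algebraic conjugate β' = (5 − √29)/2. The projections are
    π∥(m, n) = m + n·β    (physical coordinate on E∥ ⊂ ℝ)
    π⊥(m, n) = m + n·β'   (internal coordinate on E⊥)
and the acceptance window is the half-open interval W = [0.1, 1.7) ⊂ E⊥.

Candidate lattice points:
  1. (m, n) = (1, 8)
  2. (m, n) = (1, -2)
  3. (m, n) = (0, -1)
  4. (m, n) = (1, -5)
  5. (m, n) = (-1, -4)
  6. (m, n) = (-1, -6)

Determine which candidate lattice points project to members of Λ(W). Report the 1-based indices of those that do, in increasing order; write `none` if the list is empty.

2, 3, 6

Numerically β ≈ 5.192582 and β' = −1/β ≈ -0.192582.
candidate 1: (m,n)=(1,8) → π∥ = 1+8·β ≈ 42.540659, π⊥ = 1+8·β' ≈ -0.540659 ∉ [0.1, 1.7) ⇒ out
candidate 2: (m,n)=(1,-2) → π∥ = 1-2·β ≈ -9.385165, π⊥ = 1-2·β' ≈ 1.385165 ∈ [0.1, 1.7) ⇒ IN Λ
candidate 3: (m,n)=(0,-1) → π∥ = 0-1·β ≈ -5.192582, π⊥ = 0-1·β' ≈ 0.192582 ∈ [0.1, 1.7) ⇒ IN Λ
candidate 4: (m,n)=(1,-5) → π∥ = 1-5·β ≈ -24.962912, π⊥ = 1-5·β' ≈ 1.962912 ∉ [0.1, 1.7) ⇒ out
candidate 5: (m,n)=(-1,-4) → π∥ = -1-4·β ≈ -21.770330, π⊥ = -1-4·β' ≈ -0.229670 ∉ [0.1, 1.7) ⇒ out
candidate 6: (m,n)=(-1,-6) → π∥ = -1-6·β ≈ -32.155494, π⊥ = -1-6·β' ≈ 0.155494 ∈ [0.1, 1.7) ⇒ IN Λ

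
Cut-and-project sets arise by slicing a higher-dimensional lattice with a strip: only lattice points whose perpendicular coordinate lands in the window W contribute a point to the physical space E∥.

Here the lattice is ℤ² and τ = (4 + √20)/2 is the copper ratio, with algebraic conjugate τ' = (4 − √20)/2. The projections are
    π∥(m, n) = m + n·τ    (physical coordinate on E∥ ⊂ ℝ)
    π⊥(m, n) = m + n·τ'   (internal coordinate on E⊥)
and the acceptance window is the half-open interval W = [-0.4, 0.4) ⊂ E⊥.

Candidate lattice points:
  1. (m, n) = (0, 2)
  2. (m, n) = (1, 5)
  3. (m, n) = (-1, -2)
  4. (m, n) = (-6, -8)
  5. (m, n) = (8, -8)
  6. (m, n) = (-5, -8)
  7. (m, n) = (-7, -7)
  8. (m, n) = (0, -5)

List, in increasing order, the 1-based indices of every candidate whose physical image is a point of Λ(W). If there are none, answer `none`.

2

Numerically τ ≈ 4.23607 and τ' = −1/τ ≈ -0.23607.
[1] lift (0,2): star map gives -0.47214; window check -0.4 ≤ -0.47214 < 0.4 is false → out
[2] lift (1,5): star map gives -0.18034; window check -0.4 ≤ -0.18034 < 0.4 is true → IN Λ
[3] lift (-1,-2): star map gives -0.52786; window check -0.4 ≤ -0.52786 < 0.4 is false → out
[4] lift (-6,-8): star map gives -4.11146; window check -0.4 ≤ -4.11146 < 0.4 is false → out
[5] lift (8,-8): star map gives 9.88854; window check -0.4 ≤ 9.88854 < 0.4 is false → out
[6] lift (-5,-8): star map gives -3.11146; window check -0.4 ≤ -3.11146 < 0.4 is false → out
[7] lift (-7,-7): star map gives -5.34752; window check -0.4 ≤ -5.34752 < 0.4 is false → out
[8] lift (0,-5): star map gives 1.18034; window check -0.4 ≤ 1.18034 < 0.4 is false → out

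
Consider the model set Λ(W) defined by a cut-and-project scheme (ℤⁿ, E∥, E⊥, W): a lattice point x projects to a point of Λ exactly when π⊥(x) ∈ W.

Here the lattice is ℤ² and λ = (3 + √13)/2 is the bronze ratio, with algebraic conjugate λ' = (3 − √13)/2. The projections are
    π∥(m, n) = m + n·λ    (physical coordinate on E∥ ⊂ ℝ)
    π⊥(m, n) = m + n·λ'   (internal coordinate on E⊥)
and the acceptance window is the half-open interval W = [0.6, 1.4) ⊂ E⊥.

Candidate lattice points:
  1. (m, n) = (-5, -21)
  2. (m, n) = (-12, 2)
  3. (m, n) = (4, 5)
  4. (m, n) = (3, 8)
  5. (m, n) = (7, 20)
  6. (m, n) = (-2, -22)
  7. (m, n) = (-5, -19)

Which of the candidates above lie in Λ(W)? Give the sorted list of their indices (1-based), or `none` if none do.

λ' = (3−√13)/2 ≈ -0.3028.
#1 (-5,-21): internal coord -5 + (-21)·λ' = +1.3583; +1.3583 ∈ [0.6, 1.4) → IN Λ
#2 (-12,2): internal coord -12 + (2)·λ' = -12.6056; -12.6056 ∉ [0.6, 1.4) → out
#3 (4,5): internal coord 4 + (5)·λ' = +2.4861; +2.4861 ∉ [0.6, 1.4) → out
#4 (3,8): internal coord 3 + (8)·λ' = +0.5778; +0.5778 ∉ [0.6, 1.4) → out
#5 (7,20): internal coord 7 + (20)·λ' = +0.9445; +0.9445 ∈ [0.6, 1.4) → IN Λ
#6 (-2,-22): internal coord -2 + (-22)·λ' = +4.6611; +4.6611 ∉ [0.6, 1.4) → out
#7 (-5,-19): internal coord -5 + (-19)·λ' = +0.7527; +0.7527 ∈ [0.6, 1.4) → IN Λ

1, 5, 7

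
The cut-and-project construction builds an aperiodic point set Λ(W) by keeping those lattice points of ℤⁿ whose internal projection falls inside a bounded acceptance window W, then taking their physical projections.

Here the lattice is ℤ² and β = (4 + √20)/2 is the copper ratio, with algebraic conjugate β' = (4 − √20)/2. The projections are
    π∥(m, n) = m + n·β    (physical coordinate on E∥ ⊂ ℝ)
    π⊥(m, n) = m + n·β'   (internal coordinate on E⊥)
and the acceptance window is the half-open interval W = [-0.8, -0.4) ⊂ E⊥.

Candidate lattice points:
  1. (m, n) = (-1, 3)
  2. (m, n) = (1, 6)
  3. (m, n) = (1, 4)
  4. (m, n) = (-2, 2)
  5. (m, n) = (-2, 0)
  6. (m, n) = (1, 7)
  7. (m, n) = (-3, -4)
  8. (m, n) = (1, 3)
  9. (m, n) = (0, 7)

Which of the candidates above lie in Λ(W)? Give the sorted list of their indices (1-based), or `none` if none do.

2, 6

Compute β' = (4−√20)/2 = -0.236068, so π⊥(m,n) = m -0.236068·n.
#1 (-1,3): internal coord -1 + (3)·β' = -1.708204; -1.708204 ∉ [-0.8, -0.4) → out
#2 (1,6): internal coord 1 + (6)·β' = -0.416408; -0.416408 ∈ [-0.8, -0.4) → IN Λ
#3 (1,4): internal coord 1 + (4)·β' = +0.055728; +0.055728 ∉ [-0.8, -0.4) → out
#4 (-2,2): internal coord -2 + (2)·β' = -2.472136; -2.472136 ∉ [-0.8, -0.4) → out
#5 (-2,0): internal coord -2 + (0)·β' = -2.000000; -2.000000 ∉ [-0.8, -0.4) → out
#6 (1,7): internal coord 1 + (7)·β' = -0.652476; -0.652476 ∈ [-0.8, -0.4) → IN Λ
#7 (-3,-4): internal coord -3 + (-4)·β' = -2.055728; -2.055728 ∉ [-0.8, -0.4) → out
#8 (1,3): internal coord 1 + (3)·β' = +0.291796; +0.291796 ∉ [-0.8, -0.4) → out
#9 (0,7): internal coord 0 + (7)·β' = -1.652476; -1.652476 ∉ [-0.8, -0.4) → out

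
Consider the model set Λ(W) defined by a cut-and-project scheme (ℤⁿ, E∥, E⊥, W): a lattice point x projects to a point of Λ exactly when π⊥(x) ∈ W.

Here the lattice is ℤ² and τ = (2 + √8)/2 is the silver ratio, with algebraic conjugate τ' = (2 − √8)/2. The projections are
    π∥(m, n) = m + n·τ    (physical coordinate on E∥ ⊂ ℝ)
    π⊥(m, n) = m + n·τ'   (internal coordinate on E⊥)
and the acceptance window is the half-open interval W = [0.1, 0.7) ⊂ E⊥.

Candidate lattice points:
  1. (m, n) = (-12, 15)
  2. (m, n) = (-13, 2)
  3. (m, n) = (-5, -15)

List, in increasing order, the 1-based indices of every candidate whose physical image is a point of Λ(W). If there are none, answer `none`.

none

τ' = (2−√8)/2 ≈ -0.41421.
#1 (-12,15): internal coord -12 + (15)·τ' = -18.21320; -18.21320 ∉ [0.1, 0.7) → out
#2 (-13,2): internal coord -13 + (2)·τ' = -13.82843; -13.82843 ∉ [0.1, 0.7) → out
#3 (-5,-15): internal coord -5 + (-15)·τ' = +1.21320; +1.21320 ∉ [0.1, 0.7) → out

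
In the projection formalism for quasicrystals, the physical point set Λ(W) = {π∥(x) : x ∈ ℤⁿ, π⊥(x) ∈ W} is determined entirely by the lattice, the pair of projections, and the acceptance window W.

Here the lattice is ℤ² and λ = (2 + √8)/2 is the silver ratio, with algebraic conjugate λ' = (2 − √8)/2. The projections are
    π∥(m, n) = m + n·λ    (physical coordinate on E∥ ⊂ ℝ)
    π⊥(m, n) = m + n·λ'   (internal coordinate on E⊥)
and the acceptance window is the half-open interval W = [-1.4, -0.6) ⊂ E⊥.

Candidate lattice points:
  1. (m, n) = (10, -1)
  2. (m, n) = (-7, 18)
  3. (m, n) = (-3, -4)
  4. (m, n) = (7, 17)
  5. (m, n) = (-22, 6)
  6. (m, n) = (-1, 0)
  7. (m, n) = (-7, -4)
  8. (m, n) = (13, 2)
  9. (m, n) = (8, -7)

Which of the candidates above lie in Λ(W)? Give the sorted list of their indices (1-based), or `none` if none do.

3, 6

λ' = (2−√8)/2 ≈ -0.41421.
#1 (10,-1): internal coord 10 + (-1)·λ' = +10.41421; +10.41421 ∉ [-1.4, -0.6) → out
#2 (-7,18): internal coord -7 + (18)·λ' = -14.45584; -14.45584 ∉ [-1.4, -0.6) → out
#3 (-3,-4): internal coord -3 + (-4)·λ' = -1.34315; -1.34315 ∈ [-1.4, -0.6) → IN Λ
#4 (7,17): internal coord 7 + (17)·λ' = -0.04163; -0.04163 ∉ [-1.4, -0.6) → out
#5 (-22,6): internal coord -22 + (6)·λ' = -24.48528; -24.48528 ∉ [-1.4, -0.6) → out
#6 (-1,0): internal coord -1 + (0)·λ' = -1.00000; -1.00000 ∈ [-1.4, -0.6) → IN Λ
#7 (-7,-4): internal coord -7 + (-4)·λ' = -5.34315; -5.34315 ∉ [-1.4, -0.6) → out
#8 (13,2): internal coord 13 + (2)·λ' = +12.17157; +12.17157 ∉ [-1.4, -0.6) → out
#9 (8,-7): internal coord 8 + (-7)·λ' = +10.89949; +10.89949 ∉ [-1.4, -0.6) → out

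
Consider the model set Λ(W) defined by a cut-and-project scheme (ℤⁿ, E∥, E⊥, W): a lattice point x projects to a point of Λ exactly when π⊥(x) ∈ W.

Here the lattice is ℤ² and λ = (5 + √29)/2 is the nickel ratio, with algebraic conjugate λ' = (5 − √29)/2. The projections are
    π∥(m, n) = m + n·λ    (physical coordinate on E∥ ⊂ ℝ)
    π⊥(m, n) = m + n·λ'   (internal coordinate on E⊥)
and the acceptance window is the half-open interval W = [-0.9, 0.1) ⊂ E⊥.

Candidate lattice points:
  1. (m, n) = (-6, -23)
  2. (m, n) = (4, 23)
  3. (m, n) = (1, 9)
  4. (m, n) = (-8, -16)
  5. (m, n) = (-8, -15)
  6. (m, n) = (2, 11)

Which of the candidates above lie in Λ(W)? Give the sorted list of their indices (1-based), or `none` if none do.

2, 3, 6

Numerically λ ≈ 5.19258 and λ' = −1/λ ≈ -0.19258.
[1] lift (-6,-23): star map gives -1.57060; window check -0.9 ≤ -1.57060 < 0.1 is false → out
[2] lift (4,23): star map gives -0.42940; window check -0.9 ≤ -0.42940 < 0.1 is true → IN Λ
[3] lift (1,9): star map gives -0.73324; window check -0.9 ≤ -0.73324 < 0.1 is true → IN Λ
[4] lift (-8,-16): star map gives -4.91868; window check -0.9 ≤ -4.91868 < 0.1 is false → out
[5] lift (-8,-15): star map gives -5.11126; window check -0.9 ≤ -5.11126 < 0.1 is false → out
[6] lift (2,11): star map gives -0.11841; window check -0.9 ≤ -0.11841 < 0.1 is true → IN Λ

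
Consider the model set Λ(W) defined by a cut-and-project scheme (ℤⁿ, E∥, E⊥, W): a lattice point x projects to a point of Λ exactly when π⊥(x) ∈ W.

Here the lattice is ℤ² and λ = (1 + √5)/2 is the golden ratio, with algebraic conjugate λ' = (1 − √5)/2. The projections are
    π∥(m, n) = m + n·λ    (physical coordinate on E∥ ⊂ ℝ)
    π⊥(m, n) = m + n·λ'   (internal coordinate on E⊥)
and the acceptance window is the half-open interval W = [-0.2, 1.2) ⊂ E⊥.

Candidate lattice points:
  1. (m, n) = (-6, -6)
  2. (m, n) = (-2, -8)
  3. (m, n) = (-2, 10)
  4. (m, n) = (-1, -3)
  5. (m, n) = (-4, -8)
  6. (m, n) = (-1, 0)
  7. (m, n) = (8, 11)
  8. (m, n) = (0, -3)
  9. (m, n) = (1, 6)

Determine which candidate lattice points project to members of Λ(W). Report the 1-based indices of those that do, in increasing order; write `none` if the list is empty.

Numerically λ ≈ 1.61803 and λ' = −1/λ ≈ -0.61803.
[1] lift (-6,-6): star map gives -2.29180; window check -0.2 ≤ -2.29180 < 1.2 is false → out
[2] lift (-2,-8): star map gives 2.94427; window check -0.2 ≤ 2.94427 < 1.2 is false → out
[3] lift (-2,10): star map gives -8.18034; window check -0.2 ≤ -8.18034 < 1.2 is false → out
[4] lift (-1,-3): star map gives 0.85410; window check -0.2 ≤ 0.85410 < 1.2 is true → IN Λ
[5] lift (-4,-8): star map gives 0.94427; window check -0.2 ≤ 0.94427 < 1.2 is true → IN Λ
[6] lift (-1,0): star map gives -1.00000; window check -0.2 ≤ -1.00000 < 1.2 is false → out
[7] lift (8,11): star map gives 1.20163; window check -0.2 ≤ 1.20163 < 1.2 is false → out
[8] lift (0,-3): star map gives 1.85410; window check -0.2 ≤ 1.85410 < 1.2 is false → out
[9] lift (1,6): star map gives -2.70820; window check -0.2 ≤ -2.70820 < 1.2 is false → out

4, 5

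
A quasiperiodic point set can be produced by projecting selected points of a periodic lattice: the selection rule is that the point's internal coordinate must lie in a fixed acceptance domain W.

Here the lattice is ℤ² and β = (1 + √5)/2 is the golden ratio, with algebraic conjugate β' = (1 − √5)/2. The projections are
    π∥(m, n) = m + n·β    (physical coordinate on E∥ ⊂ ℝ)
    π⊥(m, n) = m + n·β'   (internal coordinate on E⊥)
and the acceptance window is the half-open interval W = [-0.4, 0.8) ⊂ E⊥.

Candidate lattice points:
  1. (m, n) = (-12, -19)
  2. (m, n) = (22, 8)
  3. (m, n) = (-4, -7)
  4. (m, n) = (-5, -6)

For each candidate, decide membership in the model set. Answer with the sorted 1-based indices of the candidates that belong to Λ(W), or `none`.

1, 3

β' = (1−√5)/2 ≈ -0.61803.
candidate 1: (m,n)=(-12,-19) → π∥ = -12-19·β ≈ -42.74265, π⊥ = -12-19·β' ≈ -0.25735 ∈ [-0.4, 0.8) ⇒ IN Λ
candidate 2: (m,n)=(22,8) → π∥ = 22+8·β ≈ 34.94427, π⊥ = 22+8·β' ≈ 17.05573 ∉ [-0.4, 0.8) ⇒ out
candidate 3: (m,n)=(-4,-7) → π∥ = -4-7·β ≈ -15.32624, π⊥ = -4-7·β' ≈ 0.32624 ∈ [-0.4, 0.8) ⇒ IN Λ
candidate 4: (m,n)=(-5,-6) → π∥ = -5-6·β ≈ -14.70820, π⊥ = -5-6·β' ≈ -1.29180 ∉ [-0.4, 0.8) ⇒ out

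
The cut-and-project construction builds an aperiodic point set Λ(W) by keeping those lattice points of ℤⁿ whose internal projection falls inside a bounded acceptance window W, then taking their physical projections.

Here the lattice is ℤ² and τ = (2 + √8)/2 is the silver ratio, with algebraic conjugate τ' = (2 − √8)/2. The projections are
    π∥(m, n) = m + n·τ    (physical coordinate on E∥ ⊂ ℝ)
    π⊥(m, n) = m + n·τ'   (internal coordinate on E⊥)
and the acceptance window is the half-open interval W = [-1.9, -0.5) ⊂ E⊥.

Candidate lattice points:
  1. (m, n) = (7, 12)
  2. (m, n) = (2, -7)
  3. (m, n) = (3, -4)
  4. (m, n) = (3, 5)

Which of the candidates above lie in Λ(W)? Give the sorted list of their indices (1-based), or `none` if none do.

none

τ' = (2−√8)/2 ≈ -0.414214.
[1] lift (7,12): star map gives 2.029437; window check -1.9 ≤ 2.029437 < -0.5 is false → out
[2] lift (2,-7): star map gives 4.899495; window check -1.9 ≤ 4.899495 < -0.5 is false → out
[3] lift (3,-4): star map gives 4.656854; window check -1.9 ≤ 4.656854 < -0.5 is false → out
[4] lift (3,5): star map gives 0.928932; window check -1.9 ≤ 0.928932 < -0.5 is false → out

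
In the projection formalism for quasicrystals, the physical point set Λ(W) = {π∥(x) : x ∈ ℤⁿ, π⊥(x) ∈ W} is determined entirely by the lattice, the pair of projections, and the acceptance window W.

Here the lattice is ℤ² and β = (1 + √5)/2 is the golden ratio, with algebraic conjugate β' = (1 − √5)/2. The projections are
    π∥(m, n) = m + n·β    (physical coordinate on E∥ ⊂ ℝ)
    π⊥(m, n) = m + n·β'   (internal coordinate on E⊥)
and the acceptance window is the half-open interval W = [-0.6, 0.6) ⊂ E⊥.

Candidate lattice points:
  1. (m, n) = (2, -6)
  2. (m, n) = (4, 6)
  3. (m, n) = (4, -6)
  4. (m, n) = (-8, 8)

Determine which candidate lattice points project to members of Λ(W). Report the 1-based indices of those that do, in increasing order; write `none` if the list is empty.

2

Compute β' = (1−√5)/2 = -0.618034, so π⊥(m,n) = m -0.618034·n.
#1 (2,-6): internal coord 2 + (-6)·β' = +5.708204; +5.708204 ∉ [-0.6, 0.6) → out
#2 (4,6): internal coord 4 + (6)·β' = +0.291796; +0.291796 ∈ [-0.6, 0.6) → IN Λ
#3 (4,-6): internal coord 4 + (-6)·β' = +7.708204; +7.708204 ∉ [-0.6, 0.6) → out
#4 (-8,8): internal coord -8 + (8)·β' = -12.944272; -12.944272 ∉ [-0.6, 0.6) → out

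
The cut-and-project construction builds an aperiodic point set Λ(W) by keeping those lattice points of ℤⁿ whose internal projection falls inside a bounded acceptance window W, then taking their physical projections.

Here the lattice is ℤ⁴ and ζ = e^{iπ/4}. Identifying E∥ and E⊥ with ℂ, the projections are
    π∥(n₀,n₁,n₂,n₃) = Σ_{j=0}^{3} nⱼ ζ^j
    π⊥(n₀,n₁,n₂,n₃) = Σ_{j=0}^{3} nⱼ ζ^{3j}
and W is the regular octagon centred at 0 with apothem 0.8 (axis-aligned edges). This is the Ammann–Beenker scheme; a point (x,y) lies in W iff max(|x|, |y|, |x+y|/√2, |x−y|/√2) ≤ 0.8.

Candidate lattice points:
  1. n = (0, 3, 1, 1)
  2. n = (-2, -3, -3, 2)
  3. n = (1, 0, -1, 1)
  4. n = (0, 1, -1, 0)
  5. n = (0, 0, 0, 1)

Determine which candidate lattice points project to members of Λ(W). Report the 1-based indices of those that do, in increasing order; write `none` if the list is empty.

With ζ = e^{iπ/4} the internal vectors are ζ^0,ζ^3,ζ^6,ζ^9.
candidate 1: n = (0, 3, 1, 1) → π⊥ ≈ (-1.41421, +1.82843); max(|x|,|y|,|x±y|/√2) = 2.29289 > 0.8 ⇒ ∉ W
candidate 2: n = (-2, -3, -3, 2) → π⊥ ≈ (+1.53553, +2.29289); max(|x|,|y|,|x±y|/√2) = 2.70711 > 0.8 ⇒ ∉ W
candidate 3: n = (1, 0, -1, 1) → π⊥ ≈ (+1.70711, +1.70711); max(|x|,|y|,|x±y|/√2) = 2.41421 > 0.8 ⇒ ∉ W
candidate 4: n = (0, 1, -1, 0) → π⊥ ≈ (-0.70711, +1.70711); max(|x|,|y|,|x±y|/√2) = 1.70711 > 0.8 ⇒ ∉ W
candidate 5: n = (0, 0, 0, 1) → π⊥ ≈ (+0.70711, +0.70711); max(|x|,|y|,|x±y|/√2) = 1.00000 > 0.8 ⇒ ∉ W

none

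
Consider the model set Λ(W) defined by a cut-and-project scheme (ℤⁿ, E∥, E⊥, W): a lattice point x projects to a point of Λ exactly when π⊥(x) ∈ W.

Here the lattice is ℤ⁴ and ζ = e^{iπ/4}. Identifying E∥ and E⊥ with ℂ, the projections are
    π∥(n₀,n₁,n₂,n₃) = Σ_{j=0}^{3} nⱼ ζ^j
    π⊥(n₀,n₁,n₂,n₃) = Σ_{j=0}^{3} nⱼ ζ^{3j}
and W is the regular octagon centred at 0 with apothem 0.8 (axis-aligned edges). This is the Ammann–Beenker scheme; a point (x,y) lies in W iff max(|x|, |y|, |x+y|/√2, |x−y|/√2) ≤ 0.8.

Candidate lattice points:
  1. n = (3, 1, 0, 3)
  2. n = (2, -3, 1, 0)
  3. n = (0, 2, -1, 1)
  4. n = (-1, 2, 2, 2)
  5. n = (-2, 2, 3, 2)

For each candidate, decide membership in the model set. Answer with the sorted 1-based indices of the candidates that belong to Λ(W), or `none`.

With ζ = e^{iπ/4} the internal vectors are ζ^0,ζ^3,ζ^6,ζ^9.
candidate 1: n = (3, 1, 0, 3) → π⊥ ≈ (+4.41421, +2.82843); max(|x|,|y|,|x±y|/√2) = 5.12132 > 0.8 ⇒ ∉ W
candidate 2: n = (2, -3, 1, 0) → π⊥ ≈ (+4.12132, -3.12132); max(|x|,|y|,|x±y|/√2) = 5.12132 > 0.8 ⇒ ∉ W
candidate 3: n = (0, 2, -1, 1) → π⊥ ≈ (-0.70711, +3.12132); max(|x|,|y|,|x±y|/√2) = 3.12132 > 0.8 ⇒ ∉ W
candidate 4: n = (-1, 2, 2, 2) → π⊥ ≈ (-1.00000, +0.82843); max(|x|,|y|,|x±y|/√2) = 1.29289 > 0.8 ⇒ ∉ W
candidate 5: n = (-2, 2, 3, 2) → π⊥ ≈ (-2.00000, -0.17157); max(|x|,|y|,|x±y|/√2) = 2.00000 > 0.8 ⇒ ∉ W

none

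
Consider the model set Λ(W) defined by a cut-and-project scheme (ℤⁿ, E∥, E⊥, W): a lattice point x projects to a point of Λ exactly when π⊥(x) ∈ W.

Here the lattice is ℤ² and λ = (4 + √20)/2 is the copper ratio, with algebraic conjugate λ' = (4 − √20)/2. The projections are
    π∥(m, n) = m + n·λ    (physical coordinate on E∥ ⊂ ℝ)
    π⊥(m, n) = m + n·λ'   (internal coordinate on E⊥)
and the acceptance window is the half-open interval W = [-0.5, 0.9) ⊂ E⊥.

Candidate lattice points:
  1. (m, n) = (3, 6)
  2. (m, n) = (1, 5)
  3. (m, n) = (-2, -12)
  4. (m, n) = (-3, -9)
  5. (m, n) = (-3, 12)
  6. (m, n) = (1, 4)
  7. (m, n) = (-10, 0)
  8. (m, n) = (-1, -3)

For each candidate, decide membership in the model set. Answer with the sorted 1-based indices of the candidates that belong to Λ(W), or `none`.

Numerically λ ≈ 4.236068 and λ' = −1/λ ≈ -0.236068.
[1] lift (3,6): star map gives 1.583592; window check -0.5 ≤ 1.583592 < 0.9 is false → out
[2] lift (1,5): star map gives -0.180340; window check -0.5 ≤ -0.180340 < 0.9 is true → IN Λ
[3] lift (-2,-12): star map gives 0.832816; window check -0.5 ≤ 0.832816 < 0.9 is true → IN Λ
[4] lift (-3,-9): star map gives -0.875388; window check -0.5 ≤ -0.875388 < 0.9 is false → out
[5] lift (-3,12): star map gives -5.832816; window check -0.5 ≤ -5.832816 < 0.9 is false → out
[6] lift (1,4): star map gives 0.055728; window check -0.5 ≤ 0.055728 < 0.9 is true → IN Λ
[7] lift (-10,0): star map gives -10.000000; window check -0.5 ≤ -10.000000 < 0.9 is false → out
[8] lift (-1,-3): star map gives -0.291796; window check -0.5 ≤ -0.291796 < 0.9 is true → IN Λ

2, 3, 6, 8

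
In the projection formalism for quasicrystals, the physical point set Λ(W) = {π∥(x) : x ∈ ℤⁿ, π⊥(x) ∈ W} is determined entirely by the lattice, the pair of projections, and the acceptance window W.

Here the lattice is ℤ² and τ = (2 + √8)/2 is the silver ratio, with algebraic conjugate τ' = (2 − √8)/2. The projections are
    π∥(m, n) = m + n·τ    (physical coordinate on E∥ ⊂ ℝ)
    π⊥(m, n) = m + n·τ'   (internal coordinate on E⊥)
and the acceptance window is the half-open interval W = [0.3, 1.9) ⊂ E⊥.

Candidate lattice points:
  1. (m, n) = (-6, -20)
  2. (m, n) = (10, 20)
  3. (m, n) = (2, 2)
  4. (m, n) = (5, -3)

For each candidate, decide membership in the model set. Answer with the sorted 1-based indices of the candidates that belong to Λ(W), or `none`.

2, 3

Compute τ' = (2−√8)/2 = -0.4142, so π⊥(m,n) = m -0.4142·n.
#1 (-6,-20): internal coord -6 + (-20)·τ' = +2.2843; +2.2843 ∉ [0.3, 1.9) → out
#2 (10,20): internal coord 10 + (20)·τ' = +1.7157; +1.7157 ∈ [0.3, 1.9) → IN Λ
#3 (2,2): internal coord 2 + (2)·τ' = +1.1716; +1.1716 ∈ [0.3, 1.9) → IN Λ
#4 (5,-3): internal coord 5 + (-3)·τ' = +6.2426; +6.2426 ∉ [0.3, 1.9) → out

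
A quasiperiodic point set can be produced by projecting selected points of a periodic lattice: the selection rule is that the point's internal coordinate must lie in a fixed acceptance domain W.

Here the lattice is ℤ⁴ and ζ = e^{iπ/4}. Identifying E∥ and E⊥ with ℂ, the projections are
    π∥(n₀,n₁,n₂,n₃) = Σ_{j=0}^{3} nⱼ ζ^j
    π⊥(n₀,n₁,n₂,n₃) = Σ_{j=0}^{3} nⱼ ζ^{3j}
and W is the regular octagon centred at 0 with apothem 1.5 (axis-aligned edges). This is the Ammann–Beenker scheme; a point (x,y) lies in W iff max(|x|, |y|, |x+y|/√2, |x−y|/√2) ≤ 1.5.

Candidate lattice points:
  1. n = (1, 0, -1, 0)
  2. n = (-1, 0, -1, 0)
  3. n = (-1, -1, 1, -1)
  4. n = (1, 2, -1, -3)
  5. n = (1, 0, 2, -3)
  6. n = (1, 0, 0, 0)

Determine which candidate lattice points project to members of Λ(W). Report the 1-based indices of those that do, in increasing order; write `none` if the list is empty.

π⊥(n) = n₀ + n₁ζ³ + n₂ζ⁶ + n₃ζ⁹ where ζ = e^{iπ/4}.
candidate 1: n = (1, 0, -1, 0) → π⊥ ≈ (+1.000000, +1.000000); max(|x|,|y|,|x±y|/√2) = 1.414214 ≤ 1.5 ⇒ ∈ W
candidate 2: n = (-1, 0, -1, 0) → π⊥ ≈ (-1.000000, +1.000000); max(|x|,|y|,|x±y|/√2) = 1.414214 ≤ 1.5 ⇒ ∈ W
candidate 3: n = (-1, -1, 1, -1) → π⊥ ≈ (-1.000000, -2.414214); max(|x|,|y|,|x±y|/√2) = 2.414214 > 1.5 ⇒ ∉ W
candidate 4: n = (1, 2, -1, -3) → π⊥ ≈ (-2.535534, +0.292893); max(|x|,|y|,|x±y|/√2) = 2.535534 > 1.5 ⇒ ∉ W
candidate 5: n = (1, 0, 2, -3) → π⊥ ≈ (-1.121320, -4.121320); max(|x|,|y|,|x±y|/√2) = 4.121320 > 1.5 ⇒ ∉ W
candidate 6: n = (1, 0, 0, 0) → π⊥ ≈ (+1.000000, +0.000000); max(|x|,|y|,|x±y|/√2) = 1.000000 ≤ 1.5 ⇒ ∈ W

1, 2, 6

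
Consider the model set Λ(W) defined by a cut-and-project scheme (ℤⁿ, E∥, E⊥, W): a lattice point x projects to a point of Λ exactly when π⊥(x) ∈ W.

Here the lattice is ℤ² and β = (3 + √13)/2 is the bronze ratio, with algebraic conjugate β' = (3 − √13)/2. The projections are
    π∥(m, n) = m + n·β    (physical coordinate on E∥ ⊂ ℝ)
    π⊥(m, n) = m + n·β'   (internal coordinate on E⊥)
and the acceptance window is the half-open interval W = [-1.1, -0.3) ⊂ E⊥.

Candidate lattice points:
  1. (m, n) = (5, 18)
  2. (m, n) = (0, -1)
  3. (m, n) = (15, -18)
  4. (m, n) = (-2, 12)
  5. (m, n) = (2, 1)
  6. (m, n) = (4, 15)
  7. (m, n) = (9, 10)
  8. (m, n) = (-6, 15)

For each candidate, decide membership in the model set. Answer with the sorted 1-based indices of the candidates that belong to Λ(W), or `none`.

Numerically β ≈ 3.302776 and β' = −1/β ≈ -0.302776.
candidate 1: (m,n)=(5,18) → π∥ = 5+18·β ≈ 64.449961, π⊥ = 5+18·β' ≈ -0.449961 ∈ [-1.1, -0.3) ⇒ IN Λ
candidate 2: (m,n)=(0,-1) → π∥ = 0-1·β ≈ -3.302776, π⊥ = 0-1·β' ≈ 0.302776 ∉ [-1.1, -0.3) ⇒ out
candidate 3: (m,n)=(15,-18) → π∥ = 15-18·β ≈ -44.449961, π⊥ = 15-18·β' ≈ 20.449961 ∉ [-1.1, -0.3) ⇒ out
candidate 4: (m,n)=(-2,12) → π∥ = -2+12·β ≈ 37.633308, π⊥ = -2+12·β' ≈ -5.633308 ∉ [-1.1, -0.3) ⇒ out
candidate 5: (m,n)=(2,1) → π∥ = 2+1·β ≈ 5.302776, π⊥ = 2+1·β' ≈ 1.697224 ∉ [-1.1, -0.3) ⇒ out
candidate 6: (m,n)=(4,15) → π∥ = 4+15·β ≈ 53.541635, π⊥ = 4+15·β' ≈ -0.541635 ∈ [-1.1, -0.3) ⇒ IN Λ
candidate 7: (m,n)=(9,10) → π∥ = 9+10·β ≈ 42.027756, π⊥ = 9+10·β' ≈ 5.972244 ∉ [-1.1, -0.3) ⇒ out
candidate 8: (m,n)=(-6,15) → π∥ = -6+15·β ≈ 43.541635, π⊥ = -6+15·β' ≈ -10.541635 ∉ [-1.1, -0.3) ⇒ out

1, 6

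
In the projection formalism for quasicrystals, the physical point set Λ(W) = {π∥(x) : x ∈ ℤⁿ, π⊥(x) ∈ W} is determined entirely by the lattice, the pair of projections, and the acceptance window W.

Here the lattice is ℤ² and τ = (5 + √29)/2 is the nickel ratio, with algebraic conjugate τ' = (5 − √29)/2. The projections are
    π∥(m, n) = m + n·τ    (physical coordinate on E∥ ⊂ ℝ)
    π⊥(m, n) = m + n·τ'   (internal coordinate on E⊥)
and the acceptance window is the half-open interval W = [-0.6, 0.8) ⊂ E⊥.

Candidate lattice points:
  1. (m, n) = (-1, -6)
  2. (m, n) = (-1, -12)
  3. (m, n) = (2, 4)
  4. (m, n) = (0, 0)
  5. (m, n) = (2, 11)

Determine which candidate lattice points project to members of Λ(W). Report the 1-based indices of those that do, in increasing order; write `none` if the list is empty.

1, 4, 5

Numerically τ ≈ 5.192582 and τ' = −1/τ ≈ -0.192582.
candidate 1: (m,n)=(-1,-6) → π∥ = -1-6·τ ≈ -32.155494, π⊥ = -1-6·τ' ≈ 0.155494 ∈ [-0.6, 0.8) ⇒ IN Λ
candidate 2: (m,n)=(-1,-12) → π∥ = -1-12·τ ≈ -63.310989, π⊥ = -1-12·τ' ≈ 1.310989 ∉ [-0.6, 0.8) ⇒ out
candidate 3: (m,n)=(2,4) → π∥ = 2+4·τ ≈ 22.770330, π⊥ = 2+4·τ' ≈ 1.229670 ∉ [-0.6, 0.8) ⇒ out
candidate 4: (m,n)=(0,0) → π∥ = 0+0·τ ≈ 0.000000, π⊥ = 0+0·τ' ≈ 0.000000 ∈ [-0.6, 0.8) ⇒ IN Λ
candidate 5: (m,n)=(2,11) → π∥ = 2+11·τ ≈ 59.118406, π⊥ = 2+11·τ' ≈ -0.118406 ∈ [-0.6, 0.8) ⇒ IN Λ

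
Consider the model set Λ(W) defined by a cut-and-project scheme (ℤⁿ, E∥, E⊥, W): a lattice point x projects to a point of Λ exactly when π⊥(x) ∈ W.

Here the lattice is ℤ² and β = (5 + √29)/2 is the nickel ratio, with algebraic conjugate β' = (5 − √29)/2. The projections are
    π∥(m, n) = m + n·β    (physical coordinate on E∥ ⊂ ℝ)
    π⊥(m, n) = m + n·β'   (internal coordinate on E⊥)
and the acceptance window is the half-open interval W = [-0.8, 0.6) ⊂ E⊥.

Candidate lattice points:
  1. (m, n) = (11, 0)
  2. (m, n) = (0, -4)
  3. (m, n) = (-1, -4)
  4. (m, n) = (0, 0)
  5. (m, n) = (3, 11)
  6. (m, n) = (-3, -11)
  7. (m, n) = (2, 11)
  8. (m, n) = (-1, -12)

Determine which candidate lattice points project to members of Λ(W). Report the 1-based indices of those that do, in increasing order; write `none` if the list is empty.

3, 4, 7

Compute β' = (5−√29)/2 = -0.192582, so π⊥(m,n) = m -0.192582·n.
candidate 1: (m,n)=(11,0) → π∥ = 11+0·β ≈ 11.000000, π⊥ = 11+0·β' ≈ 11.000000 ∉ [-0.8, 0.6) ⇒ out
candidate 2: (m,n)=(0,-4) → π∥ = 0-4·β ≈ -20.770330, π⊥ = 0-4·β' ≈ 0.770330 ∉ [-0.8, 0.6) ⇒ out
candidate 3: (m,n)=(-1,-4) → π∥ = -1-4·β ≈ -21.770330, π⊥ = -1-4·β' ≈ -0.229670 ∈ [-0.8, 0.6) ⇒ IN Λ
candidate 4: (m,n)=(0,0) → π∥ = 0+0·β ≈ 0.000000, π⊥ = 0+0·β' ≈ 0.000000 ∈ [-0.8, 0.6) ⇒ IN Λ
candidate 5: (m,n)=(3,11) → π∥ = 3+11·β ≈ 60.118406, π⊥ = 3+11·β' ≈ 0.881594 ∉ [-0.8, 0.6) ⇒ out
candidate 6: (m,n)=(-3,-11) → π∥ = -3-11·β ≈ -60.118406, π⊥ = -3-11·β' ≈ -0.881594 ∉ [-0.8, 0.6) ⇒ out
candidate 7: (m,n)=(2,11) → π∥ = 2+11·β ≈ 59.118406, π⊥ = 2+11·β' ≈ -0.118406 ∈ [-0.8, 0.6) ⇒ IN Λ
candidate 8: (m,n)=(-1,-12) → π∥ = -1-12·β ≈ -63.310989, π⊥ = -1-12·β' ≈ 1.310989 ∉ [-0.8, 0.6) ⇒ out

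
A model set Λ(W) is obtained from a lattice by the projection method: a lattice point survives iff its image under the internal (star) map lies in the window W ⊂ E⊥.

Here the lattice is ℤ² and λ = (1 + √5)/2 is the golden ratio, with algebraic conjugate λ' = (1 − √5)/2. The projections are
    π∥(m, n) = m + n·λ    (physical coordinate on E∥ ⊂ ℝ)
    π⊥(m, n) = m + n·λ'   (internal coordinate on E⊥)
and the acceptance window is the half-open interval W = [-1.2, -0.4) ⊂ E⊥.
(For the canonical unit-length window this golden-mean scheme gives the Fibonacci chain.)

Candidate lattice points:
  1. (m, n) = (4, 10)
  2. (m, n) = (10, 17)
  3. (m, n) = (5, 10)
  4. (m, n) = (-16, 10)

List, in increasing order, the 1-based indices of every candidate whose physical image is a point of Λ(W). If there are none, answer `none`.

2, 3

λ' = (1−√5)/2 ≈ -0.61803.
#1 (4,10): internal coord 4 + (10)·λ' = -2.18034; -2.18034 ∉ [-1.2, -0.4) → out
#2 (10,17): internal coord 10 + (17)·λ' = -0.50658; -0.50658 ∈ [-1.2, -0.4) → IN Λ
#3 (5,10): internal coord 5 + (10)·λ' = -1.18034; -1.18034 ∈ [-1.2, -0.4) → IN Λ
#4 (-16,10): internal coord -16 + (10)·λ' = -22.18034; -22.18034 ∉ [-1.2, -0.4) → out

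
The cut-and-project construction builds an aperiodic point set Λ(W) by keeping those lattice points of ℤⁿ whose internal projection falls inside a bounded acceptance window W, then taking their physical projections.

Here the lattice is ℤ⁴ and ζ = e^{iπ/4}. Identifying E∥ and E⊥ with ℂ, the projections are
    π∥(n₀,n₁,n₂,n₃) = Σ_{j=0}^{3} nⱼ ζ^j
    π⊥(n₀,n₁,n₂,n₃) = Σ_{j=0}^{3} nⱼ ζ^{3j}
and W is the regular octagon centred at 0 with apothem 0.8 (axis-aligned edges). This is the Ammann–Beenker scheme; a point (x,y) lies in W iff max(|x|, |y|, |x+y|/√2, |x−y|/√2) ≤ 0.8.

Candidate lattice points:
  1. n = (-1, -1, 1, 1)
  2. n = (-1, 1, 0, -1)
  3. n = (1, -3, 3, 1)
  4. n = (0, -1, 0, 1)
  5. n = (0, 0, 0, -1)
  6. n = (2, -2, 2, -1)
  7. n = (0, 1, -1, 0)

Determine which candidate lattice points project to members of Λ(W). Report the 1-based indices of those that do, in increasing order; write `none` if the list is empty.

With ζ = e^{iπ/4} the internal vectors are ζ^0,ζ^3,ζ^6,ζ^9.
#1 (-1, -1, 1, 1): internal (0.41421, -1.00000); octagon support 1.00000 vs apothem 0.8 → ∉ W
#2 (-1, 1, 0, -1): internal (-2.41421, 0.00000); octagon support 2.41421 vs apothem 0.8 → ∉ W
#3 (1, -3, 3, 1): internal (3.82843, -4.41421); octagon support 5.82843 vs apothem 0.8 → ∉ W
#4 (0, -1, 0, 1): internal (1.41421, 0.00000); octagon support 1.41421 vs apothem 0.8 → ∉ W
#5 (0, 0, 0, -1): internal (-0.70711, -0.70711); octagon support 1.00000 vs apothem 0.8 → ∉ W
#6 (2, -2, 2, -1): internal (2.70711, -4.12132); octagon support 4.82843 vs apothem 0.8 → ∉ W
#7 (0, 1, -1, 0): internal (-0.70711, 1.70711); octagon support 1.70711 vs apothem 0.8 → ∉ W

none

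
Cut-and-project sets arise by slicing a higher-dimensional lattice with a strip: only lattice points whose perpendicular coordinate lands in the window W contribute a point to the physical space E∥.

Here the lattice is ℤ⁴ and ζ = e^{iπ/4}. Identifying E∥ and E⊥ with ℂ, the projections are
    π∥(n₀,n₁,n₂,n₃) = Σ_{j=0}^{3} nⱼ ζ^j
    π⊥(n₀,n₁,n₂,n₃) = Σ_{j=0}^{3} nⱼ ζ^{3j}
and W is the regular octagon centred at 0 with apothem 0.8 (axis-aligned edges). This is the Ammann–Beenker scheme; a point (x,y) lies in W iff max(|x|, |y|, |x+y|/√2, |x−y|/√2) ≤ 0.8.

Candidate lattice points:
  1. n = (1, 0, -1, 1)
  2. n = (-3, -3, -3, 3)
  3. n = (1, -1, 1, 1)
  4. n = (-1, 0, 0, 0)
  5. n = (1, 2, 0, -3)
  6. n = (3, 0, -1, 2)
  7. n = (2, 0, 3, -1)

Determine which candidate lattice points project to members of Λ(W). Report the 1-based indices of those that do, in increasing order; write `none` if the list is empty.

With ζ = e^{iπ/4} the internal vectors are ζ^0,ζ^3,ζ^6,ζ^9.
#1 (1, 0, -1, 1): internal (1.70711, 1.70711); octagon support 2.41421 vs apothem 0.8 → ∉ W
#2 (-3, -3, -3, 3): internal (1.24264, 3.00000); octagon support 3.00000 vs apothem 0.8 → ∉ W
#3 (1, -1, 1, 1): internal (2.41421, -1.00000); octagon support 2.41421 vs apothem 0.8 → ∉ W
#4 (-1, 0, 0, 0): internal (-1.00000, 0.00000); octagon support 1.00000 vs apothem 0.8 → ∉ W
#5 (1, 2, 0, -3): internal (-2.53553, -0.70711); octagon support 2.53553 vs apothem 0.8 → ∉ W
#6 (3, 0, -1, 2): internal (4.41421, 2.41421); octagon support 4.82843 vs apothem 0.8 → ∉ W
#7 (2, 0, 3, -1): internal (1.29289, -3.70711); octagon support 3.70711 vs apothem 0.8 → ∉ W

none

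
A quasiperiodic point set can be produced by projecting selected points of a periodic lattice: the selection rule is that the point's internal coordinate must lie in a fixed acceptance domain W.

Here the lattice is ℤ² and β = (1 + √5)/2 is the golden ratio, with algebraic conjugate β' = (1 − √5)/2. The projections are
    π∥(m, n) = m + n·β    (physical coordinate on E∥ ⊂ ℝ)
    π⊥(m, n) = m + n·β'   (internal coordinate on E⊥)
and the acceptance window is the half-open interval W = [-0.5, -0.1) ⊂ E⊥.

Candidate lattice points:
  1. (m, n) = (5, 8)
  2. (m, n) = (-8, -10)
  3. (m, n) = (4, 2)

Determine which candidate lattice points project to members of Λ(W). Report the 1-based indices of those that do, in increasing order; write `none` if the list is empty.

none

Compute β' = (1−√5)/2 = -0.61803, so π⊥(m,n) = m -0.61803·n.
#1 (5,8): internal coord 5 + (8)·β' = +0.05573; +0.05573 ∉ [-0.5, -0.1) → out
#2 (-8,-10): internal coord -8 + (-10)·β' = -1.81966; -1.81966 ∉ [-0.5, -0.1) → out
#3 (4,2): internal coord 4 + (2)·β' = +2.76393; +2.76393 ∉ [-0.5, -0.1) → out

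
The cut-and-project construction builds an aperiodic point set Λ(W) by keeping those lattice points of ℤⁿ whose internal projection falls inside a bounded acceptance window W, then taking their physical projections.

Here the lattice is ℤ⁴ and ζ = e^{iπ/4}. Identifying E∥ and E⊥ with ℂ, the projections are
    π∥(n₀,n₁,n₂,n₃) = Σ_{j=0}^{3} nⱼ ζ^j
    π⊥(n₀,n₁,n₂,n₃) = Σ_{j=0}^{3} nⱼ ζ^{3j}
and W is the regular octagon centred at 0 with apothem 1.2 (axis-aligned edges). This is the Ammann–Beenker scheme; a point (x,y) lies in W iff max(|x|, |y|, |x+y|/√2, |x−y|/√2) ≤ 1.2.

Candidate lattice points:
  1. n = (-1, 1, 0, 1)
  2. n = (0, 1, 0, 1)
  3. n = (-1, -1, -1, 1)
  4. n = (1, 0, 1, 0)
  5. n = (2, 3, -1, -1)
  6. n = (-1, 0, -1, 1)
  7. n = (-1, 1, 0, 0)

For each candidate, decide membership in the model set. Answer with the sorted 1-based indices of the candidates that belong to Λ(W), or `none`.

3

π⊥(n) = n₀ + n₁ζ³ + n₂ζ⁶ + n₃ζ⁹ where ζ = e^{iπ/4}.
#1 (-1, 1, 0, 1): internal (-1.000000, 1.414214); octagon support 1.707107 vs apothem 1.2 → ∉ W
#2 (0, 1, 0, 1): internal (0.000000, 1.414214); octagon support 1.414214 vs apothem 1.2 → ∉ W
#3 (-1, -1, -1, 1): internal (0.414214, 1.000000); octagon support 1.000000 vs apothem 1.2 → ∈ W
#4 (1, 0, 1, 0): internal (1.000000, -1.000000); octagon support 1.414214 vs apothem 1.2 → ∉ W
#5 (2, 3, -1, -1): internal (-0.828427, 2.414214); octagon support 2.414214 vs apothem 1.2 → ∉ W
#6 (-1, 0, -1, 1): internal (-0.292893, 1.707107); octagon support 1.707107 vs apothem 1.2 → ∉ W
#7 (-1, 1, 0, 0): internal (-1.707107, 0.707107); octagon support 1.707107 vs apothem 1.2 → ∉ W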